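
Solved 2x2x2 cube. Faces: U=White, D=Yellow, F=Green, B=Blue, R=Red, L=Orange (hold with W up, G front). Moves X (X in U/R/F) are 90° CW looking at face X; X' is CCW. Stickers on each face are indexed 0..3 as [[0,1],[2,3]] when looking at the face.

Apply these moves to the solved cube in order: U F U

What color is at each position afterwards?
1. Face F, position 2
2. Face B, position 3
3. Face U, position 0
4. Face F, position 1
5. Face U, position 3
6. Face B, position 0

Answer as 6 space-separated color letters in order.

After move 1 (U): U=WWWW F=RRGG R=BBRR B=OOBB L=GGOO
After move 2 (F): F=GRGR U=WWOG R=WBWR D=RBYY L=GYOY
After move 3 (U): U=OWGW F=WBGR R=OOWR B=GYBB L=GROY
Query 1: F[2] = G
Query 2: B[3] = B
Query 3: U[0] = O
Query 4: F[1] = B
Query 5: U[3] = W
Query 6: B[0] = G

Answer: G B O B W G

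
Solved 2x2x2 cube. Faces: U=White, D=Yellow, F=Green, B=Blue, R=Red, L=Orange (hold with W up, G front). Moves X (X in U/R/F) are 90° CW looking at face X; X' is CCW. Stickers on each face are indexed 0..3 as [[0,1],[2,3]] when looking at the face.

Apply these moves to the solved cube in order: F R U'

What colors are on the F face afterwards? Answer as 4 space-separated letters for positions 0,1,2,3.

After move 1 (F): F=GGGG U=WWOO R=WRWR D=RRYY L=OYOY
After move 2 (R): R=WWRR U=WGOG F=GRGY D=RBYB B=OBWB
After move 3 (U'): U=GGWO F=OYGY R=GRRR B=WWWB L=OBOY
Query: F face = OYGY

Answer: O Y G Y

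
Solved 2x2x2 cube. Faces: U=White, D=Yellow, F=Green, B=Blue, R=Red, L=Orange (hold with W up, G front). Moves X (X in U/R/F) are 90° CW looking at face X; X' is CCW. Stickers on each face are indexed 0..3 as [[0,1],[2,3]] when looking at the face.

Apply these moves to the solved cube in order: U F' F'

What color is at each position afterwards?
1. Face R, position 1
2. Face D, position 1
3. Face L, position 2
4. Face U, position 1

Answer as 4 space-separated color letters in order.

Answer: B W O W

Derivation:
After move 1 (U): U=WWWW F=RRGG R=BBRR B=OOBB L=GGOO
After move 2 (F'): F=RGRG U=WWBR R=YBYR D=GOYY L=GWOW
After move 3 (F'): F=GGRR U=WWYY R=OBGR D=WWYY L=GROB
Query 1: R[1] = B
Query 2: D[1] = W
Query 3: L[2] = O
Query 4: U[1] = W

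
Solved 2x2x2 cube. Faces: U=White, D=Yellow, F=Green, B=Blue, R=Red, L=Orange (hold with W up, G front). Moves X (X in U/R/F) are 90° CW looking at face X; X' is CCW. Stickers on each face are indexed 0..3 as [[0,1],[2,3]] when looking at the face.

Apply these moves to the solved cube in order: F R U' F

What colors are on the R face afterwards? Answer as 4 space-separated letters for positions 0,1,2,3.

Answer: W R O R

Derivation:
After move 1 (F): F=GGGG U=WWOO R=WRWR D=RRYY L=OYOY
After move 2 (R): R=WWRR U=WGOG F=GRGY D=RBYB B=OBWB
After move 3 (U'): U=GGWO F=OYGY R=GRRR B=WWWB L=OBOY
After move 4 (F): F=GOYY U=GGYB R=WROR D=RGYB L=OROB
Query: R face = WROR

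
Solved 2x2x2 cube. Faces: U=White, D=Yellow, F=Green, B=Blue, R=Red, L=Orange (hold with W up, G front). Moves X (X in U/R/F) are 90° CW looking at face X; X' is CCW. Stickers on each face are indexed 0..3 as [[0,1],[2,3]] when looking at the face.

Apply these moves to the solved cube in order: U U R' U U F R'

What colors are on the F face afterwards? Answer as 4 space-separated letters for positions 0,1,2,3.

Answer: G W W R

Derivation:
After move 1 (U): U=WWWW F=RRGG R=BBRR B=OOBB L=GGOO
After move 2 (U): U=WWWW F=BBGG R=OORR B=GGBB L=RROO
After move 3 (R'): R=OROR U=WBWG F=BWGW D=YBYG B=YGYB
After move 4 (U): U=WWGB F=ORGW R=YGOR B=RRYB L=BWOO
After move 5 (U): U=GWBW F=YGGW R=RROR B=BWYB L=OROO
After move 6 (F): F=GYWG U=GWOR R=BRWR D=ORYG L=OYOB
After move 7 (R'): R=RRBW U=GYOB F=GWWR D=OYYG B=GWRB
Query: F face = GWWR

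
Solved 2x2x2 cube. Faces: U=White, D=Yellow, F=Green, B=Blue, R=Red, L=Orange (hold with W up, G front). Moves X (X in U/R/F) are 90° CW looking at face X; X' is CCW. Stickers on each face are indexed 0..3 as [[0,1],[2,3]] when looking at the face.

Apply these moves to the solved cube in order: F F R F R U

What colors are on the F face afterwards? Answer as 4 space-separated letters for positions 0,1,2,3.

Answer: G Y Y B

Derivation:
After move 1 (F): F=GGGG U=WWOO R=WRWR D=RRYY L=OYOY
After move 2 (F): F=GGGG U=WWYY R=OROR D=WWYY L=OROR
After move 3 (R): R=OORR U=WGYG F=GWGY D=WBYB B=YBWB
After move 4 (F): F=GGYW U=WGRR R=YOGR D=ROYB L=OWOB
After move 5 (R): R=GYRO U=WGRW F=GOYB D=RWYY B=RBGB
After move 6 (U): U=RWWG F=GYYB R=RBRO B=OWGB L=GOOB
Query: F face = GYYB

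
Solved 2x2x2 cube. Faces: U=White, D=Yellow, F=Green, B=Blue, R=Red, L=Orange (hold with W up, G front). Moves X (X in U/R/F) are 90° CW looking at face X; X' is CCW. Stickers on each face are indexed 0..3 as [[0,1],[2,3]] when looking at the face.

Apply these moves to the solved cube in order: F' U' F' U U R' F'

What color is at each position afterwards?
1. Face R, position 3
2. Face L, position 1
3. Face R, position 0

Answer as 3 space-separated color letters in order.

Answer: O W R

Derivation:
After move 1 (F'): F=GGGG U=WWRR R=YRYR D=OOYY L=OWOW
After move 2 (U'): U=WRWR F=OWGG R=GGYR B=YRBB L=BBOW
After move 3 (F'): F=WGOG U=WRGY R=OGOR D=BWYY L=BROW
After move 4 (U): U=GWYR F=OGOG R=YROR B=BRBB L=WGOW
After move 5 (U): U=YGRW F=YROG R=BROR B=WGBB L=OGOW
After move 6 (R'): R=RRBO U=YBRW F=YGOW D=BRYG B=YGWB
After move 7 (F'): F=GWYO U=YBRB R=RRBO D=GWYG L=OWOR
Query 1: R[3] = O
Query 2: L[1] = W
Query 3: R[0] = R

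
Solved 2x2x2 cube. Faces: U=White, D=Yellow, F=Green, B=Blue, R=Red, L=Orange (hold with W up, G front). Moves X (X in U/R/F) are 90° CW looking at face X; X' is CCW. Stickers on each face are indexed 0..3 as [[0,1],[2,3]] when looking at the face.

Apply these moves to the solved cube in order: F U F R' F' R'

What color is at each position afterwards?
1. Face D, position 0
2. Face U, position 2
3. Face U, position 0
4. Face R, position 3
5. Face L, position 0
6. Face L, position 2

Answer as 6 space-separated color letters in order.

Answer: R B O W G O

Derivation:
After move 1 (F): F=GGGG U=WWOO R=WRWR D=RRYY L=OYOY
After move 2 (U): U=OWOW F=WRGG R=BBWR B=OYBB L=GGOY
After move 3 (F): F=GWGR U=OWYG R=OBWR D=WBYY L=GROR
After move 4 (R'): R=BROW U=OBYO F=GWGG D=WWYR B=YYBB
After move 5 (F'): F=WGGG U=OBBO R=WRWW D=RRYR L=GOOY
After move 6 (R'): R=RWWW U=OBBY F=WBGO D=RGYG B=RYRB
Query 1: D[0] = R
Query 2: U[2] = B
Query 3: U[0] = O
Query 4: R[3] = W
Query 5: L[0] = G
Query 6: L[2] = O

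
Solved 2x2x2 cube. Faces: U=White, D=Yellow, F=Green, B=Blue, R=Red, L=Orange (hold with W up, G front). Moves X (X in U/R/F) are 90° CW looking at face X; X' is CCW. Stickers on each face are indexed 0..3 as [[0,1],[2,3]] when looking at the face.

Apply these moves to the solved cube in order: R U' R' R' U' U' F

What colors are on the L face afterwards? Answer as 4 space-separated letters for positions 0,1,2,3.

Answer: R Y O G

Derivation:
After move 1 (R): R=RRRR U=WGWG F=GYGY D=YBYB B=WBWB
After move 2 (U'): U=GGWW F=OOGY R=GYRR B=RRWB L=WBOO
After move 3 (R'): R=YRGR U=GWWR F=OGGW D=YOYY B=BRBB
After move 4 (R'): R=RRYG U=GBWB F=OWGR D=YGYW B=YROB
After move 5 (U'): U=BBGW F=WBGR R=OWYG B=RROB L=YROO
After move 6 (U'): U=BWBG F=YRGR R=WBYG B=OWOB L=RROO
After move 7 (F): F=GYRR U=BWOR R=BBGG D=YWYW L=RYOG
Query: L face = RYOG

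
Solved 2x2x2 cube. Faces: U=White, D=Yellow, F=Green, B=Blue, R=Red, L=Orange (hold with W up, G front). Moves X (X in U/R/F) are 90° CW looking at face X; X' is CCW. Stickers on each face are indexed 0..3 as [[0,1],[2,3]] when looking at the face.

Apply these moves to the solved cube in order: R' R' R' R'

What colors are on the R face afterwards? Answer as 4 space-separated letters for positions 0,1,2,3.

After move 1 (R'): R=RRRR U=WBWB F=GWGW D=YGYG B=YBYB
After move 2 (R'): R=RRRR U=WYWY F=GBGB D=YWYW B=GBGB
After move 3 (R'): R=RRRR U=WGWG F=GYGY D=YBYB B=WBWB
After move 4 (R'): R=RRRR U=WWWW F=GGGG D=YYYY B=BBBB
Query: R face = RRRR

Answer: R R R R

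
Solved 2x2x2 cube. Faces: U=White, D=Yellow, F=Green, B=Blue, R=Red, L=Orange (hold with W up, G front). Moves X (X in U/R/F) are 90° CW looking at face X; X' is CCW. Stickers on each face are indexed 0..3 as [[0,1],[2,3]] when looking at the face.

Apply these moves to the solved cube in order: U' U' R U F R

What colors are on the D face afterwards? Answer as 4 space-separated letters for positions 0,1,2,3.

Answer: R W Y R

Derivation:
After move 1 (U'): U=WWWW F=OOGG R=GGRR B=RRBB L=BBOO
After move 2 (U'): U=WWWW F=BBGG R=OORR B=GGBB L=RROO
After move 3 (R): R=RORO U=WBWG F=BYGY D=YBYG B=WGWB
After move 4 (U): U=WWGB F=ROGY R=WGRO B=RRWB L=BYOO
After move 5 (F): F=GRYO U=WWOY R=GGBO D=RWYG L=BYOB
After move 6 (R): R=BGOG U=WROO F=GWYG D=RWYR B=YRWB
Query: D face = RWYR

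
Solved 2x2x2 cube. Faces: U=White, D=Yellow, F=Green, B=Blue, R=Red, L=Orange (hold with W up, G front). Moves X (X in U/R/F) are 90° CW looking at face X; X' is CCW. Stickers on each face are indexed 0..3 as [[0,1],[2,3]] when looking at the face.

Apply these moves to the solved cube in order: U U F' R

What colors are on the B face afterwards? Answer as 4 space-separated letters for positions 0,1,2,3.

After move 1 (U): U=WWWW F=RRGG R=BBRR B=OOBB L=GGOO
After move 2 (U): U=WWWW F=BBGG R=OORR B=GGBB L=RROO
After move 3 (F'): F=BGBG U=WWOR R=YOYR D=ROYY L=RWOW
After move 4 (R): R=YYRO U=WGOG F=BOBY D=RBYG B=RGWB
Query: B face = RGWB

Answer: R G W B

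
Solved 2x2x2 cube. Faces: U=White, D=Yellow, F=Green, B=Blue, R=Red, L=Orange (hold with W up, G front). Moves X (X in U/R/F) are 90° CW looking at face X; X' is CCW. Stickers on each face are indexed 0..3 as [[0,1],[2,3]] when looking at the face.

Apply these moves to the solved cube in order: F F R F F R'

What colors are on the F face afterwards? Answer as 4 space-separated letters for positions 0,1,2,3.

After move 1 (F): F=GGGG U=WWOO R=WRWR D=RRYY L=OYOY
After move 2 (F): F=GGGG U=WWYY R=OROR D=WWYY L=OROR
After move 3 (R): R=OORR U=WGYG F=GWGY D=WBYB B=YBWB
After move 4 (F): F=GGYW U=WGRR R=YOGR D=ROYB L=OWOB
After move 5 (F): F=YGWG U=WGBW R=RORR D=GYYB L=OROO
After move 6 (R'): R=ORRR U=WWBY F=YGWW D=GGYG B=BBYB
Query: F face = YGWW

Answer: Y G W W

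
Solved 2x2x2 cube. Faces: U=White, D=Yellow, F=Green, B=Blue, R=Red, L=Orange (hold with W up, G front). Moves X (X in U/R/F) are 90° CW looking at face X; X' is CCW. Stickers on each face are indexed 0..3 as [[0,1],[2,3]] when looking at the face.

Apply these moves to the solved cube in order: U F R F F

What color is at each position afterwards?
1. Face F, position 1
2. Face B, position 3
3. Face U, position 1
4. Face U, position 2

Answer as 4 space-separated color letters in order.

After move 1 (U): U=WWWW F=RRGG R=BBRR B=OOBB L=GGOO
After move 2 (F): F=GRGR U=WWOG R=WBWR D=RBYY L=GYOY
After move 3 (R): R=WWRB U=WROR F=GBGY D=RBYO B=GOWB
After move 4 (F): F=GGYB U=WRYY R=OWRB D=RWYO L=GROB
After move 5 (F): F=YGBG U=WRBR R=YWYB D=ROYO L=GROW
Query 1: F[1] = G
Query 2: B[3] = B
Query 3: U[1] = R
Query 4: U[2] = B

Answer: G B R B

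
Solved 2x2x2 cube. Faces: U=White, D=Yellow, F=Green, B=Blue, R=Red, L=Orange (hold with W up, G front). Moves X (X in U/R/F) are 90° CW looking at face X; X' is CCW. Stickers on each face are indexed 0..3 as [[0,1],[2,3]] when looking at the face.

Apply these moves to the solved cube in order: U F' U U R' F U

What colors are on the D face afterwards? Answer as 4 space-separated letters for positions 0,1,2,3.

Answer: G W Y G

Derivation:
After move 1 (U): U=WWWW F=RRGG R=BBRR B=OOBB L=GGOO
After move 2 (F'): F=RGRG U=WWBR R=YBYR D=GOYY L=GWOW
After move 3 (U): U=BWRW F=YBRG R=OOYR B=GWBB L=RGOW
After move 4 (U): U=RBWW F=OORG R=GWYR B=RGBB L=YBOW
After move 5 (R'): R=WRGY U=RBWR F=OBRW D=GOYG B=YGOB
After move 6 (F): F=ROWB U=RBWB R=WRRY D=GWYG L=YGOO
After move 7 (U): U=WRBB F=WRWB R=YGRY B=YGOB L=ROOO
Query: D face = GWYG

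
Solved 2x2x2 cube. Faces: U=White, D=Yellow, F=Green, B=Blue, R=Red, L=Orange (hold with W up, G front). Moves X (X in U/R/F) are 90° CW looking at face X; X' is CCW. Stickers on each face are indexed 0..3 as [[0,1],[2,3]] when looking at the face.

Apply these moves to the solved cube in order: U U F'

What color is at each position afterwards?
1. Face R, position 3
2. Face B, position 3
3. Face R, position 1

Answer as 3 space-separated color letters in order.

Answer: R B O

Derivation:
After move 1 (U): U=WWWW F=RRGG R=BBRR B=OOBB L=GGOO
After move 2 (U): U=WWWW F=BBGG R=OORR B=GGBB L=RROO
After move 3 (F'): F=BGBG U=WWOR R=YOYR D=ROYY L=RWOW
Query 1: R[3] = R
Query 2: B[3] = B
Query 3: R[1] = O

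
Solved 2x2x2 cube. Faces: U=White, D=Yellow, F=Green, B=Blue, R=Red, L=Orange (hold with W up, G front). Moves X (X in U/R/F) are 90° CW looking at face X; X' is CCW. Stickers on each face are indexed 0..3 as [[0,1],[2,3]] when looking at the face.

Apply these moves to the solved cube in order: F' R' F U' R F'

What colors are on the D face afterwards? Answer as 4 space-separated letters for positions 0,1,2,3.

Answer: B G Y R

Derivation:
After move 1 (F'): F=GGGG U=WWRR R=YRYR D=OOYY L=OWOW
After move 2 (R'): R=RRYY U=WBRB F=GWGR D=OGYG B=YBOB
After move 3 (F): F=GGRW U=WBWW R=RRBY D=YRYG L=OOOG
After move 4 (U'): U=BWWW F=OORW R=GGBY B=RROB L=YBOG
After move 5 (R): R=BGYG U=BOWW F=ORRG D=YOYR B=WRWB
After move 6 (F'): F=RGOR U=BOBY R=OGYG D=BGYR L=YWOW
Query: D face = BGYR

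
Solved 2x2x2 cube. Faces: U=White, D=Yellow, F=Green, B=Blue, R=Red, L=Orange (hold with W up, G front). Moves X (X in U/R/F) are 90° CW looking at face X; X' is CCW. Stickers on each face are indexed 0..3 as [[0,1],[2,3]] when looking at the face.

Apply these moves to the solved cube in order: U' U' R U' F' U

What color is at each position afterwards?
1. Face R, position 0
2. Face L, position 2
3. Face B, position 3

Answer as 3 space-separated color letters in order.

After move 1 (U'): U=WWWW F=OOGG R=GGRR B=RRBB L=BBOO
After move 2 (U'): U=WWWW F=BBGG R=OORR B=GGBB L=RROO
After move 3 (R): R=RORO U=WBWG F=BYGY D=YBYG B=WGWB
After move 4 (U'): U=BGWW F=RRGY R=BYRO B=ROWB L=WGOO
After move 5 (F'): F=RYRG U=BGBR R=BYYO D=GOYG L=WWOW
After move 6 (U): U=BBRG F=BYRG R=ROYO B=WWWB L=RYOW
Query 1: R[0] = R
Query 2: L[2] = O
Query 3: B[3] = B

Answer: R O B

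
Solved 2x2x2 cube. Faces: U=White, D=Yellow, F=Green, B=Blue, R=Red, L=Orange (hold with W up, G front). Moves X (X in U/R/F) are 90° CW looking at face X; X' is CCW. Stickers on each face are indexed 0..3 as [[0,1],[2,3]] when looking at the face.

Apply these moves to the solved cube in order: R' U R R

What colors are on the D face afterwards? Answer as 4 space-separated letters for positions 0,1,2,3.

After move 1 (R'): R=RRRR U=WBWB F=GWGW D=YGYG B=YBYB
After move 2 (U): U=WWBB F=RRGW R=YBRR B=OOYB L=GWOO
After move 3 (R): R=RYRB U=WRBW F=RGGG D=YYYO B=BOWB
After move 4 (R): R=RRBY U=WGBG F=RYGO D=YWYB B=WORB
Query: D face = YWYB

Answer: Y W Y B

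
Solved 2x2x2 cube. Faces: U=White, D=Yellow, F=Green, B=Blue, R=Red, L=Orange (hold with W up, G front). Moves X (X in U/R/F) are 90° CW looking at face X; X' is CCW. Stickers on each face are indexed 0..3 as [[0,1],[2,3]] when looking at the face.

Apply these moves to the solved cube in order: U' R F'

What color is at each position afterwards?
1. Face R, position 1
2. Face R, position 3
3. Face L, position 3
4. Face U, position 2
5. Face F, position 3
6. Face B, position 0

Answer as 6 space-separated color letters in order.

After move 1 (U'): U=WWWW F=OOGG R=GGRR B=RRBB L=BBOO
After move 2 (R): R=RGRG U=WOWG F=OYGY D=YBYR B=WRWB
After move 3 (F'): F=YYOG U=WORR R=BGYG D=BOYR L=BGOW
Query 1: R[1] = G
Query 2: R[3] = G
Query 3: L[3] = W
Query 4: U[2] = R
Query 5: F[3] = G
Query 6: B[0] = W

Answer: G G W R G W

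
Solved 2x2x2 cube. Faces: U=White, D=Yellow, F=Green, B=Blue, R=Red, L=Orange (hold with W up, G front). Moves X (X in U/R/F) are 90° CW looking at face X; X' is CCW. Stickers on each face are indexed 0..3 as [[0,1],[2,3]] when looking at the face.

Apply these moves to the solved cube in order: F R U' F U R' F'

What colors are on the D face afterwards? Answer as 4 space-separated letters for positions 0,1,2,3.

Answer: O B Y Y

Derivation:
After move 1 (F): F=GGGG U=WWOO R=WRWR D=RRYY L=OYOY
After move 2 (R): R=WWRR U=WGOG F=GRGY D=RBYB B=OBWB
After move 3 (U'): U=GGWO F=OYGY R=GRRR B=WWWB L=OBOY
After move 4 (F): F=GOYY U=GGYB R=WROR D=RGYB L=OROB
After move 5 (U): U=YGBG F=WRYY R=WWOR B=ORWB L=GOOB
After move 6 (R'): R=WRWO U=YWBO F=WGYG D=RRYY B=BRGB
After move 7 (F'): F=GGWY U=YWWW R=RRRO D=OBYY L=GOOB
Query: D face = OBYY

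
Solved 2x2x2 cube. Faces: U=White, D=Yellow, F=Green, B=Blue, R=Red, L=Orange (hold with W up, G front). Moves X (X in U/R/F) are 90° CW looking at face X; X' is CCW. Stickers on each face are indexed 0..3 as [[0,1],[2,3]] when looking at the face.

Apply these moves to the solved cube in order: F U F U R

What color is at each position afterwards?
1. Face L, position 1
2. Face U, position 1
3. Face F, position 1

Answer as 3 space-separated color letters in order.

Answer: W B B

Derivation:
After move 1 (F): F=GGGG U=WWOO R=WRWR D=RRYY L=OYOY
After move 2 (U): U=OWOW F=WRGG R=BBWR B=OYBB L=GGOY
After move 3 (F): F=GWGR U=OWYG R=OBWR D=WBYY L=GROR
After move 4 (U): U=YOGW F=OBGR R=OYWR B=GRBB L=GWOR
After move 5 (R): R=WORY U=YBGR F=OBGY D=WBYG B=WROB
Query 1: L[1] = W
Query 2: U[1] = B
Query 3: F[1] = B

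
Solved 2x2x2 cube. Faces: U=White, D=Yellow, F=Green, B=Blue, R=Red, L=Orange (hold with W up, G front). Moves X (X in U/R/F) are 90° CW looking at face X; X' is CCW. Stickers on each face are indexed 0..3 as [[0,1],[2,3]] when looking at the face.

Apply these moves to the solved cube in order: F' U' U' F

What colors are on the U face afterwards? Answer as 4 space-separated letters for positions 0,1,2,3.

Answer: R R W R

Derivation:
After move 1 (F'): F=GGGG U=WWRR R=YRYR D=OOYY L=OWOW
After move 2 (U'): U=WRWR F=OWGG R=GGYR B=YRBB L=BBOW
After move 3 (U'): U=RRWW F=BBGG R=OWYR B=GGBB L=YROW
After move 4 (F): F=GBGB U=RRWR R=WWWR D=YOYY L=YOOO
Query: U face = RRWR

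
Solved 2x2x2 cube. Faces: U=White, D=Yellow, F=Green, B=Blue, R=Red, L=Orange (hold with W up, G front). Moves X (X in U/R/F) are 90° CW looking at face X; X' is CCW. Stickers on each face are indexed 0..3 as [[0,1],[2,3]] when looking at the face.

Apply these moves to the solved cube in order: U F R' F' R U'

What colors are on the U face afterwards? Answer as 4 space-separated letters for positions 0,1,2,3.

Answer: G G W B

Derivation:
After move 1 (U): U=WWWW F=RRGG R=BBRR B=OOBB L=GGOO
After move 2 (F): F=GRGR U=WWOG R=WBWR D=RBYY L=GYOY
After move 3 (R'): R=BRWW U=WBOO F=GWGG D=RRYR B=YOBB
After move 4 (F'): F=WGGG U=WBBW R=RRRW D=YYYR L=GOOO
After move 5 (R): R=RRWR U=WGBG F=WYGR D=YBYY B=WOBB
After move 6 (U'): U=GGWB F=GOGR R=WYWR B=RRBB L=WOOO
Query: U face = GGWB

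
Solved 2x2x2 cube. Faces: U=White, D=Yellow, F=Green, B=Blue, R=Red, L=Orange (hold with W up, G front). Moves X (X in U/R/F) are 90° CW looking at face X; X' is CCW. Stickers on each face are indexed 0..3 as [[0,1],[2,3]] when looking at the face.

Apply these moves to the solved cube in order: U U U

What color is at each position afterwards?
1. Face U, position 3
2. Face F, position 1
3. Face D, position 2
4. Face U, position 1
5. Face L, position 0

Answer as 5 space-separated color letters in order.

Answer: W O Y W B

Derivation:
After move 1 (U): U=WWWW F=RRGG R=BBRR B=OOBB L=GGOO
After move 2 (U): U=WWWW F=BBGG R=OORR B=GGBB L=RROO
After move 3 (U): U=WWWW F=OOGG R=GGRR B=RRBB L=BBOO
Query 1: U[3] = W
Query 2: F[1] = O
Query 3: D[2] = Y
Query 4: U[1] = W
Query 5: L[0] = B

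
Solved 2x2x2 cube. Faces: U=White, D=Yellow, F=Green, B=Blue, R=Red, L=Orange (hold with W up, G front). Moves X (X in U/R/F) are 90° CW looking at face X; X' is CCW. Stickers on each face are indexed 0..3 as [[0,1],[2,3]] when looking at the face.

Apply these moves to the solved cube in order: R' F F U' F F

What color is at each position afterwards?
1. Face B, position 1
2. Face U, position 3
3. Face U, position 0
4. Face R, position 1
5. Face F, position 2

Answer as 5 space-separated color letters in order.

After move 1 (R'): R=RRRR U=WBWB F=GWGW D=YGYG B=YBYB
After move 2 (F): F=GGWW U=WBOO R=WRBR D=RRYG L=OYOG
After move 3 (F): F=WGWG U=WBGY R=OROR D=BWYG L=OROR
After move 4 (U'): U=BYWG F=ORWG R=WGOR B=ORYB L=YBOR
After move 5 (F): F=WOGR U=BYRB R=WGGR D=OWYG L=YBOW
After move 6 (F): F=GWRO U=BYWB R=RGBR D=GWYG L=YOOW
Query 1: B[1] = R
Query 2: U[3] = B
Query 3: U[0] = B
Query 4: R[1] = G
Query 5: F[2] = R

Answer: R B B G R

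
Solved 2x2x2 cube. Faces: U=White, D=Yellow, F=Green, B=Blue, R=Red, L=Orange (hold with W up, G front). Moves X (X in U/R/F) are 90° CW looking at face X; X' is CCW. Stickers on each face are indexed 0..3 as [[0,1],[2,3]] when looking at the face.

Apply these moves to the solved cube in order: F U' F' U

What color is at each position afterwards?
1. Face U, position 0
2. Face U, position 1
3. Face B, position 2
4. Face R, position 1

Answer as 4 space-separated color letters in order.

After move 1 (F): F=GGGG U=WWOO R=WRWR D=RRYY L=OYOY
After move 2 (U'): U=WOWO F=OYGG R=GGWR B=WRBB L=BBOY
After move 3 (F'): F=YGOG U=WOGW R=RGRR D=BYYY L=BOOW
After move 4 (U): U=GWWO F=RGOG R=WRRR B=BOBB L=YGOW
Query 1: U[0] = G
Query 2: U[1] = W
Query 3: B[2] = B
Query 4: R[1] = R

Answer: G W B R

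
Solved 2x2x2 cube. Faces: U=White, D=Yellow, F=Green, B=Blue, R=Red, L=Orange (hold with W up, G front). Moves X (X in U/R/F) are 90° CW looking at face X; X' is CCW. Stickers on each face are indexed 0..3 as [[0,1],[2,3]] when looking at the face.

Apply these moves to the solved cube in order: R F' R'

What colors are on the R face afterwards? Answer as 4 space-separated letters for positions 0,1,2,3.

After move 1 (R): R=RRRR U=WGWG F=GYGY D=YBYB B=WBWB
After move 2 (F'): F=YYGG U=WGRR R=BRYR D=OOYB L=OGOW
After move 3 (R'): R=RRBY U=WWRW F=YGGR D=OYYG B=BBOB
Query: R face = RRBY

Answer: R R B Y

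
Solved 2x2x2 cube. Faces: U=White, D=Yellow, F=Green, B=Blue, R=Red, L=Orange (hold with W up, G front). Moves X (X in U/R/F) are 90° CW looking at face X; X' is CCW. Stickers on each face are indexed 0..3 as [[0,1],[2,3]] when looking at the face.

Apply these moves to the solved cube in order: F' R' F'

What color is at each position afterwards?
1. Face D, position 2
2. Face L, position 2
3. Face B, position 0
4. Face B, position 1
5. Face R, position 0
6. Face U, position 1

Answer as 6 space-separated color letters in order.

Answer: Y O Y B G B

Derivation:
After move 1 (F'): F=GGGG U=WWRR R=YRYR D=OOYY L=OWOW
After move 2 (R'): R=RRYY U=WBRB F=GWGR D=OGYG B=YBOB
After move 3 (F'): F=WRGG U=WBRY R=GROY D=WWYG L=OBOR
Query 1: D[2] = Y
Query 2: L[2] = O
Query 3: B[0] = Y
Query 4: B[1] = B
Query 5: R[0] = G
Query 6: U[1] = B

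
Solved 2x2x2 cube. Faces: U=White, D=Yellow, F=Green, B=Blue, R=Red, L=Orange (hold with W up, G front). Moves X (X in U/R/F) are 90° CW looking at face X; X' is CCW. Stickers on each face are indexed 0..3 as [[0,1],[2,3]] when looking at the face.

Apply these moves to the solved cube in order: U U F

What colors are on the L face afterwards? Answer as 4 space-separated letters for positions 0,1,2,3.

Answer: R Y O Y

Derivation:
After move 1 (U): U=WWWW F=RRGG R=BBRR B=OOBB L=GGOO
After move 2 (U): U=WWWW F=BBGG R=OORR B=GGBB L=RROO
After move 3 (F): F=GBGB U=WWOR R=WOWR D=ROYY L=RYOY
Query: L face = RYOY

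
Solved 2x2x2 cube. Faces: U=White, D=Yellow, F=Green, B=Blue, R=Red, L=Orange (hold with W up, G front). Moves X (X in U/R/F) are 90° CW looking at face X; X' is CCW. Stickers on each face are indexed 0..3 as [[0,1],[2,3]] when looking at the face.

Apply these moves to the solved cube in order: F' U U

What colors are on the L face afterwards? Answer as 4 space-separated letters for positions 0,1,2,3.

Answer: Y R O W

Derivation:
After move 1 (F'): F=GGGG U=WWRR R=YRYR D=OOYY L=OWOW
After move 2 (U): U=RWRW F=YRGG R=BBYR B=OWBB L=GGOW
After move 3 (U): U=RRWW F=BBGG R=OWYR B=GGBB L=YROW
Query: L face = YROW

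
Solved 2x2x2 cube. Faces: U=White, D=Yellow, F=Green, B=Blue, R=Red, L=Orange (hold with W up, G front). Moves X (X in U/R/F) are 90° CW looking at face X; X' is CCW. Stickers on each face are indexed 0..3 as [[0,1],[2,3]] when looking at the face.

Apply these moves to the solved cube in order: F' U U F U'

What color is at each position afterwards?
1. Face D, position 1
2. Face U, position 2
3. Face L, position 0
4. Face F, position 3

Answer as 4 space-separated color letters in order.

Answer: O R G B

Derivation:
After move 1 (F'): F=GGGG U=WWRR R=YRYR D=OOYY L=OWOW
After move 2 (U): U=RWRW F=YRGG R=BBYR B=OWBB L=GGOW
After move 3 (U): U=RRWW F=BBGG R=OWYR B=GGBB L=YROW
After move 4 (F): F=GBGB U=RRWR R=WWWR D=YOYY L=YOOO
After move 5 (U'): U=RRRW F=YOGB R=GBWR B=WWBB L=GGOO
Query 1: D[1] = O
Query 2: U[2] = R
Query 3: L[0] = G
Query 4: F[3] = B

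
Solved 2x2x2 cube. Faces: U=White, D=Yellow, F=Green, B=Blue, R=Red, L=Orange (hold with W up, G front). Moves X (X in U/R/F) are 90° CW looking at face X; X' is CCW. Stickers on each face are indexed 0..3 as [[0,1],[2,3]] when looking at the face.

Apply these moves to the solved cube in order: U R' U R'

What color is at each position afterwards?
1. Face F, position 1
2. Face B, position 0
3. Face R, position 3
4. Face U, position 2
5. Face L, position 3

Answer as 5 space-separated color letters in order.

Answer: W G B O O

Derivation:
After move 1 (U): U=WWWW F=RRGG R=BBRR B=OOBB L=GGOO
After move 2 (R'): R=BRBR U=WBWO F=RWGW D=YRYG B=YOYB
After move 3 (U): U=WWOB F=BRGW R=YOBR B=GGYB L=RWOO
After move 4 (R'): R=ORYB U=WYOG F=BWGB D=YRYW B=GGRB
Query 1: F[1] = W
Query 2: B[0] = G
Query 3: R[3] = B
Query 4: U[2] = O
Query 5: L[3] = O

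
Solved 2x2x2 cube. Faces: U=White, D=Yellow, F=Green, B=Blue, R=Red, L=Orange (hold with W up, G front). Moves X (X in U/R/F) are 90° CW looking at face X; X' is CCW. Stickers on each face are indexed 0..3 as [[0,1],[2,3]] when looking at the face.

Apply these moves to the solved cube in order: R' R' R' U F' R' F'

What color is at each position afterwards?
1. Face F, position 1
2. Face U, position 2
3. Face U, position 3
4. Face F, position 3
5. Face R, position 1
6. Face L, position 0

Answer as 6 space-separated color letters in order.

After move 1 (R'): R=RRRR U=WBWB F=GWGW D=YGYG B=YBYB
After move 2 (R'): R=RRRR U=WYWY F=GBGB D=YWYW B=GBGB
After move 3 (R'): R=RRRR U=WGWG F=GYGY D=YBYB B=WBWB
After move 4 (U): U=WWGG F=RRGY R=WBRR B=OOWB L=GYOO
After move 5 (F'): F=RYRG U=WWWR R=BBYR D=YOYB L=GGOG
After move 6 (R'): R=BRBY U=WWWO F=RWRR D=YYYG B=BOOB
After move 7 (F'): F=WRRR U=WWBB R=YRYY D=GGYG L=GOOW
Query 1: F[1] = R
Query 2: U[2] = B
Query 3: U[3] = B
Query 4: F[3] = R
Query 5: R[1] = R
Query 6: L[0] = G

Answer: R B B R R G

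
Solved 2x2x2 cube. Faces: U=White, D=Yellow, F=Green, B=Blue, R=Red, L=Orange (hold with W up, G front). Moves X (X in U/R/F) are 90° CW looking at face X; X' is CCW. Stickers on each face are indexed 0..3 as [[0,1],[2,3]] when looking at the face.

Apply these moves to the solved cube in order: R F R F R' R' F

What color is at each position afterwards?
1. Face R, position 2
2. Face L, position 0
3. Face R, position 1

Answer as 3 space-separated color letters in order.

After move 1 (R): R=RRRR U=WGWG F=GYGY D=YBYB B=WBWB
After move 2 (F): F=GGYY U=WGOO R=WRGR D=RRYB L=OYOB
After move 3 (R): R=GWRR U=WGOY F=GRYB D=RWYW B=OBGB
After move 4 (F): F=YGBR U=WGBY R=OWYR D=RGYW L=OROW
After move 5 (R'): R=WROY U=WGBO F=YGBY D=RGYR B=WBGB
After move 6 (R'): R=RYWO U=WGBW F=YGBO D=RGYY B=RBGB
After move 7 (F): F=BYOG U=WGWR R=BYWO D=WRYY L=OROG
Query 1: R[2] = W
Query 2: L[0] = O
Query 3: R[1] = Y

Answer: W O Y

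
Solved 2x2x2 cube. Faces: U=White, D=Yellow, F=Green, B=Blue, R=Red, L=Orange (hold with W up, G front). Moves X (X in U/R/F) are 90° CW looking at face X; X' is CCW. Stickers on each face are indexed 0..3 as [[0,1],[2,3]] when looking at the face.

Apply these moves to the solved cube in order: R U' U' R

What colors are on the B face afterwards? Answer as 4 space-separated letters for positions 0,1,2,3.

Answer: W Y W B

Derivation:
After move 1 (R): R=RRRR U=WGWG F=GYGY D=YBYB B=WBWB
After move 2 (U'): U=GGWW F=OOGY R=GYRR B=RRWB L=WBOO
After move 3 (U'): U=GWGW F=WBGY R=OORR B=GYWB L=RROO
After move 4 (R): R=RORO U=GBGY F=WBGB D=YWYG B=WYWB
Query: B face = WYWB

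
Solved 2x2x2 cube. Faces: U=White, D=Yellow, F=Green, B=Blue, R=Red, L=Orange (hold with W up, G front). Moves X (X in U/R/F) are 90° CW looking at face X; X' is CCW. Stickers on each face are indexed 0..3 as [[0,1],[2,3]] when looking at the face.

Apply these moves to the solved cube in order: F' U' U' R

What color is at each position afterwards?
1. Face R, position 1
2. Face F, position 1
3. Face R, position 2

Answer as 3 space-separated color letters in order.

After move 1 (F'): F=GGGG U=WWRR R=YRYR D=OOYY L=OWOW
After move 2 (U'): U=WRWR F=OWGG R=GGYR B=YRBB L=BBOW
After move 3 (U'): U=RRWW F=BBGG R=OWYR B=GGBB L=YROW
After move 4 (R): R=YORW U=RBWG F=BOGY D=OBYG B=WGRB
Query 1: R[1] = O
Query 2: F[1] = O
Query 3: R[2] = R

Answer: O O R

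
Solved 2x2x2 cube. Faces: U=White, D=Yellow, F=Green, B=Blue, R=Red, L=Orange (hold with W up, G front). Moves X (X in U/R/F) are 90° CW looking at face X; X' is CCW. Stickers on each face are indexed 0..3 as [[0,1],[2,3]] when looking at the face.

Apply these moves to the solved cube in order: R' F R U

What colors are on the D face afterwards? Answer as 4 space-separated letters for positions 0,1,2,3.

Answer: R Y Y Y

Derivation:
After move 1 (R'): R=RRRR U=WBWB F=GWGW D=YGYG B=YBYB
After move 2 (F): F=GGWW U=WBOO R=WRBR D=RRYG L=OYOG
After move 3 (R): R=BWRR U=WGOW F=GRWG D=RYYY B=OBBB
After move 4 (U): U=OWWG F=BWWG R=OBRR B=OYBB L=GROG
Query: D face = RYYY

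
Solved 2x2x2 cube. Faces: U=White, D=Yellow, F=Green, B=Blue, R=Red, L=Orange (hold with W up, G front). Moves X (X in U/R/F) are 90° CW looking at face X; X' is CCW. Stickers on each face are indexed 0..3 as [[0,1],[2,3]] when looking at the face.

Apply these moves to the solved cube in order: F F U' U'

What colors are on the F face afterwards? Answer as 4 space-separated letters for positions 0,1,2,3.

Answer: B B G G

Derivation:
After move 1 (F): F=GGGG U=WWOO R=WRWR D=RRYY L=OYOY
After move 2 (F): F=GGGG U=WWYY R=OROR D=WWYY L=OROR
After move 3 (U'): U=WYWY F=ORGG R=GGOR B=ORBB L=BBOR
After move 4 (U'): U=YYWW F=BBGG R=OROR B=GGBB L=OROR
Query: F face = BBGG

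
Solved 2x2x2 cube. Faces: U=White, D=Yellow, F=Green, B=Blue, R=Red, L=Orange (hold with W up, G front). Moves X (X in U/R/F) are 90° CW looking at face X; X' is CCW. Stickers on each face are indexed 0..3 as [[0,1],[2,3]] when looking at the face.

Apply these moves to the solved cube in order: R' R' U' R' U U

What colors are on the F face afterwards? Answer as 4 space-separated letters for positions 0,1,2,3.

Answer: W R G W

Derivation:
After move 1 (R'): R=RRRR U=WBWB F=GWGW D=YGYG B=YBYB
After move 2 (R'): R=RRRR U=WYWY F=GBGB D=YWYW B=GBGB
After move 3 (U'): U=YYWW F=OOGB R=GBRR B=RRGB L=GBOO
After move 4 (R'): R=BRGR U=YGWR F=OYGW D=YOYB B=WRWB
After move 5 (U): U=WYRG F=BRGW R=WRGR B=GBWB L=OYOO
After move 6 (U): U=RWGY F=WRGW R=GBGR B=OYWB L=BROO
Query: F face = WRGW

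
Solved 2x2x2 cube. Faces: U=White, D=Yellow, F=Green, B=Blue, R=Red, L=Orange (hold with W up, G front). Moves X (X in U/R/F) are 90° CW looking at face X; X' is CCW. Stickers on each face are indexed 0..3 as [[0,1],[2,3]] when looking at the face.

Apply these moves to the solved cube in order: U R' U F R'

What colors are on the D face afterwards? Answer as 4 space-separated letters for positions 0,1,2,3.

After move 1 (U): U=WWWW F=RRGG R=BBRR B=OOBB L=GGOO
After move 2 (R'): R=BRBR U=WBWO F=RWGW D=YRYG B=YOYB
After move 3 (U): U=WWOB F=BRGW R=YOBR B=GGYB L=RWOO
After move 4 (F): F=GBWR U=WWOW R=OOBR D=BYYG L=RYOR
After move 5 (R'): R=OROB U=WYOG F=GWWW D=BBYR B=GGYB
Query: D face = BBYR

Answer: B B Y R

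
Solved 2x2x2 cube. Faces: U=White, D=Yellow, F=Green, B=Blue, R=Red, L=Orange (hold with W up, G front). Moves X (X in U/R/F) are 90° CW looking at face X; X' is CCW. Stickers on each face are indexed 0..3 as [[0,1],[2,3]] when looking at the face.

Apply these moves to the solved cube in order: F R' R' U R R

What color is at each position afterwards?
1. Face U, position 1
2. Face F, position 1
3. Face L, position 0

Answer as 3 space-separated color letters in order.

Answer: W G G

Derivation:
After move 1 (F): F=GGGG U=WWOO R=WRWR D=RRYY L=OYOY
After move 2 (R'): R=RRWW U=WBOB F=GWGO D=RGYG B=YBRB
After move 3 (R'): R=RWRW U=WROY F=GBGB D=RWYO B=GBGB
After move 4 (U): U=OWYR F=RWGB R=GBRW B=OYGB L=GBOY
After move 5 (R): R=RGWB U=OWYB F=RWGO D=RGYO B=RYWB
After move 6 (R): R=WRBG U=OWYO F=RGGO D=RWYR B=BYWB
Query 1: U[1] = W
Query 2: F[1] = G
Query 3: L[0] = G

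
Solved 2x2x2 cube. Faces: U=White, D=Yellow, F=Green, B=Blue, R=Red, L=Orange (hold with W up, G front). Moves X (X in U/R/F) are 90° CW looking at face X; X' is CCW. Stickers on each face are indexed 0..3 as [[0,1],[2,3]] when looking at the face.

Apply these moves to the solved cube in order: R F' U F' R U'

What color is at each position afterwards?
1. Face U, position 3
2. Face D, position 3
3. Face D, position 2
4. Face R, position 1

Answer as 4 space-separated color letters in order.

After move 1 (R): R=RRRR U=WGWG F=GYGY D=YBYB B=WBWB
After move 2 (F'): F=YYGG U=WGRR R=BRYR D=OOYB L=OGOW
After move 3 (U): U=RWRG F=BRGG R=WBYR B=OGWB L=YYOW
After move 4 (F'): F=RGBG U=RWWY R=OBOR D=YWYB L=YGOR
After move 5 (R): R=OORB U=RGWG F=RWBB D=YWYO B=YGWB
After move 6 (U'): U=GGRW F=YGBB R=RWRB B=OOWB L=YGOR
Query 1: U[3] = W
Query 2: D[3] = O
Query 3: D[2] = Y
Query 4: R[1] = W

Answer: W O Y W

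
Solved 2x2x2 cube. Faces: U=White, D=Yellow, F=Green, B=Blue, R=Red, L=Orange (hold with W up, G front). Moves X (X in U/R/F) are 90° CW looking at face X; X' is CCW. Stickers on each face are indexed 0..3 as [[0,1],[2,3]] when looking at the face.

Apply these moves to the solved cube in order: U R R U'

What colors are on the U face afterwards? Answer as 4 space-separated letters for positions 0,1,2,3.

After move 1 (U): U=WWWW F=RRGG R=BBRR B=OOBB L=GGOO
After move 2 (R): R=RBRB U=WRWG F=RYGY D=YBYO B=WOWB
After move 3 (R): R=RRBB U=WYWY F=RBGO D=YWYW B=GORB
After move 4 (U'): U=YYWW F=GGGO R=RBBB B=RRRB L=GOOO
Query: U face = YYWW

Answer: Y Y W W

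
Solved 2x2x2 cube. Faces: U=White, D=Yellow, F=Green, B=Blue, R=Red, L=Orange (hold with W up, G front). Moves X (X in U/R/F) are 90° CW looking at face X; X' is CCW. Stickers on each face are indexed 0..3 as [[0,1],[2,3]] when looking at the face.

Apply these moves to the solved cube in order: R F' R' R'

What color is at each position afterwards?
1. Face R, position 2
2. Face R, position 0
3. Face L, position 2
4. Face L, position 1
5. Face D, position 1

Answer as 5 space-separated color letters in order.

Answer: R R O G G

Derivation:
After move 1 (R): R=RRRR U=WGWG F=GYGY D=YBYB B=WBWB
After move 2 (F'): F=YYGG U=WGRR R=BRYR D=OOYB L=OGOW
After move 3 (R'): R=RRBY U=WWRW F=YGGR D=OYYG B=BBOB
After move 4 (R'): R=RYRB U=WORB F=YWGW D=OGYR B=GBYB
Query 1: R[2] = R
Query 2: R[0] = R
Query 3: L[2] = O
Query 4: L[1] = G
Query 5: D[1] = G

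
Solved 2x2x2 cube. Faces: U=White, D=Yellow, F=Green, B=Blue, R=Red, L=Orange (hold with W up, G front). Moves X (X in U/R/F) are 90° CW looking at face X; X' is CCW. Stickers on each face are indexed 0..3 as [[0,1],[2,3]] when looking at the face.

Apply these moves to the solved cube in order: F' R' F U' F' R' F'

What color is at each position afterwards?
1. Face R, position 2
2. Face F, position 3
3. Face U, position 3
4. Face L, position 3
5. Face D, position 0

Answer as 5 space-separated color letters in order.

Answer: B O R G W

Derivation:
After move 1 (F'): F=GGGG U=WWRR R=YRYR D=OOYY L=OWOW
After move 2 (R'): R=RRYY U=WBRB F=GWGR D=OGYG B=YBOB
After move 3 (F): F=GGRW U=WBWW R=RRBY D=YRYG L=OOOG
After move 4 (U'): U=BWWW F=OORW R=GGBY B=RROB L=YBOG
After move 5 (F'): F=OWOR U=BWGB R=RGYY D=BGYG L=YWOW
After move 6 (R'): R=GYRY U=BOGR F=OWOB D=BWYR B=GRGB
After move 7 (F'): F=WBOO U=BOGR R=WYBY D=WWYR L=YROG
Query 1: R[2] = B
Query 2: F[3] = O
Query 3: U[3] = R
Query 4: L[3] = G
Query 5: D[0] = W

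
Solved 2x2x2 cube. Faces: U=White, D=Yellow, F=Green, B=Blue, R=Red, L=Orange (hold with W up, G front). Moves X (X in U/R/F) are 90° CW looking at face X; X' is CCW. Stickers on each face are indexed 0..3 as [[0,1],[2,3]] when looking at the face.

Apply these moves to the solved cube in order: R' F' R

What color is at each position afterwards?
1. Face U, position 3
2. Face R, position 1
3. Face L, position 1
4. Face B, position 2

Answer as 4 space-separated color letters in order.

After move 1 (R'): R=RRRR U=WBWB F=GWGW D=YGYG B=YBYB
After move 2 (F'): F=WWGG U=WBRR R=GRYR D=OOYG L=OBOW
After move 3 (R): R=YGRR U=WWRG F=WOGG D=OYYY B=RBBB
Query 1: U[3] = G
Query 2: R[1] = G
Query 3: L[1] = B
Query 4: B[2] = B

Answer: G G B B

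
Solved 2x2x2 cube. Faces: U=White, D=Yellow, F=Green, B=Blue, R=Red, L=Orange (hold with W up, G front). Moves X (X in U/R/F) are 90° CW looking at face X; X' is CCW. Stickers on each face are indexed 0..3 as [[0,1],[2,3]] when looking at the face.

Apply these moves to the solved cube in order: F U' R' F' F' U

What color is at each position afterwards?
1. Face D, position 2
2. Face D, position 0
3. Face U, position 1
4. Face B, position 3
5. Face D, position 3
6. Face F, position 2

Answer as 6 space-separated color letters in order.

Answer: Y W W B G O

Derivation:
After move 1 (F): F=GGGG U=WWOO R=WRWR D=RRYY L=OYOY
After move 2 (U'): U=WOWO F=OYGG R=GGWR B=WRBB L=BBOY
After move 3 (R'): R=GRGW U=WBWW F=OOGO D=RYYG B=YRRB
After move 4 (F'): F=OOOG U=WBGG R=YRRW D=BYYG L=BWOW
After move 5 (F'): F=OGOO U=WBYR R=YRBW D=WWYG L=BGOG
After move 6 (U): U=YWRB F=YROO R=YRBW B=BGRB L=OGOG
Query 1: D[2] = Y
Query 2: D[0] = W
Query 3: U[1] = W
Query 4: B[3] = B
Query 5: D[3] = G
Query 6: F[2] = O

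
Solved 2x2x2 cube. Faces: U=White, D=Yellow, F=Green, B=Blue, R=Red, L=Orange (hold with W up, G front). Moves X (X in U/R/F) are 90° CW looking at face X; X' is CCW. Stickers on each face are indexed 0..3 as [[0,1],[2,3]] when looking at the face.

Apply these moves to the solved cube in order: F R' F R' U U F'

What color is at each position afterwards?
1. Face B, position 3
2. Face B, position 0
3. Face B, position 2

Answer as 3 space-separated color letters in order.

Answer: B G R

Derivation:
After move 1 (F): F=GGGG U=WWOO R=WRWR D=RRYY L=OYOY
After move 2 (R'): R=RRWW U=WBOB F=GWGO D=RGYG B=YBRB
After move 3 (F): F=GGOW U=WBYY R=ORBW D=WRYG L=OROG
After move 4 (R'): R=RWOB U=WRYY F=GBOY D=WGYW B=GBRB
After move 5 (U): U=YWYR F=RWOY R=GBOB B=ORRB L=GBOG
After move 6 (U): U=YYRW F=GBOY R=OROB B=GBRB L=RWOG
After move 7 (F'): F=BYGO U=YYOO R=GRWB D=WGYW L=RWOR
Query 1: B[3] = B
Query 2: B[0] = G
Query 3: B[2] = R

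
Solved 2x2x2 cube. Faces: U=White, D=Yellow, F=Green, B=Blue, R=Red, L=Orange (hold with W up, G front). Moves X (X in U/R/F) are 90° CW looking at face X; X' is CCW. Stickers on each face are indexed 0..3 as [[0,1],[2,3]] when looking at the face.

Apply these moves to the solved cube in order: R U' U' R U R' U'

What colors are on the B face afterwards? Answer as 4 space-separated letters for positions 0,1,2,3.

Answer: Y O W B

Derivation:
After move 1 (R): R=RRRR U=WGWG F=GYGY D=YBYB B=WBWB
After move 2 (U'): U=GGWW F=OOGY R=GYRR B=RRWB L=WBOO
After move 3 (U'): U=GWGW F=WBGY R=OORR B=GYWB L=RROO
After move 4 (R): R=RORO U=GBGY F=WBGB D=YWYG B=WYWB
After move 5 (U): U=GGYB F=ROGB R=WYRO B=RRWB L=WBOO
After move 6 (R'): R=YOWR U=GWYR F=RGGB D=YOYB B=GRWB
After move 7 (U'): U=WRGY F=WBGB R=RGWR B=YOWB L=GROO
Query: B face = YOWB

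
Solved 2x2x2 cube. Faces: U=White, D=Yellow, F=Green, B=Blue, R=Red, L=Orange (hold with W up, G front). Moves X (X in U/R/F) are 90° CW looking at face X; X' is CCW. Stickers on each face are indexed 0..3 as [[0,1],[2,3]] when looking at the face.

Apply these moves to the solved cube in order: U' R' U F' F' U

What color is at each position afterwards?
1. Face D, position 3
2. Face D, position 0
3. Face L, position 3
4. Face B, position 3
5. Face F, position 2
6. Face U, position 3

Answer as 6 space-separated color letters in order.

After move 1 (U'): U=WWWW F=OOGG R=GGRR B=RRBB L=BBOO
After move 2 (R'): R=GRGR U=WBWR F=OWGW D=YOYG B=YRYB
After move 3 (U): U=WWRB F=GRGW R=YRGR B=BBYB L=OWOO
After move 4 (F'): F=RWGG U=WWYG R=ORYR D=WOYG L=OBOR
After move 5 (F'): F=WGRG U=WWOY R=ORWR D=BRYG L=OGOY
After move 6 (U): U=OWYW F=ORRG R=BBWR B=OGYB L=WGOY
Query 1: D[3] = G
Query 2: D[0] = B
Query 3: L[3] = Y
Query 4: B[3] = B
Query 5: F[2] = R
Query 6: U[3] = W

Answer: G B Y B R W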